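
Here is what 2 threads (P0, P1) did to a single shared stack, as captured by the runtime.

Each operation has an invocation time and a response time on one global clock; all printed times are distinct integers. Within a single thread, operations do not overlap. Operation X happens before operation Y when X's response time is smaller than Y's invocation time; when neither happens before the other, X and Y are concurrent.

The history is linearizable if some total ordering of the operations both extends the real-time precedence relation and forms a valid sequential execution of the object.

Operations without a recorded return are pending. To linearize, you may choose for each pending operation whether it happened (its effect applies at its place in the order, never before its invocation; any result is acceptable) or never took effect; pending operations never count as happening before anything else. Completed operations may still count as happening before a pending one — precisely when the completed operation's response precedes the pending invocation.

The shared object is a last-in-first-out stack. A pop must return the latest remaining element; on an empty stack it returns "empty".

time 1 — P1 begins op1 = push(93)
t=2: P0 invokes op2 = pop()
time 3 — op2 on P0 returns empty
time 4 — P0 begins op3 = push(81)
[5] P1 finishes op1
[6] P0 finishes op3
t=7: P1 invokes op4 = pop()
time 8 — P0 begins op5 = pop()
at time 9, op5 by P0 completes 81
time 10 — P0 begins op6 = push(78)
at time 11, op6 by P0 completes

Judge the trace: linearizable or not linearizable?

witness order: op2, op1, op3, op5, op4, op6
after step 1 (op2 pop() → empty): stack <>
after step 2 (op1 push(93)): stack <93>
after step 3 (op3 push(81)): stack <93,81>
after step 4 (op5 pop() → 81): stack <93>
after step 5 (op4 pop() (pending, included)): stack <>
after step 6 (op6 push(78)): stack <78>

linearizable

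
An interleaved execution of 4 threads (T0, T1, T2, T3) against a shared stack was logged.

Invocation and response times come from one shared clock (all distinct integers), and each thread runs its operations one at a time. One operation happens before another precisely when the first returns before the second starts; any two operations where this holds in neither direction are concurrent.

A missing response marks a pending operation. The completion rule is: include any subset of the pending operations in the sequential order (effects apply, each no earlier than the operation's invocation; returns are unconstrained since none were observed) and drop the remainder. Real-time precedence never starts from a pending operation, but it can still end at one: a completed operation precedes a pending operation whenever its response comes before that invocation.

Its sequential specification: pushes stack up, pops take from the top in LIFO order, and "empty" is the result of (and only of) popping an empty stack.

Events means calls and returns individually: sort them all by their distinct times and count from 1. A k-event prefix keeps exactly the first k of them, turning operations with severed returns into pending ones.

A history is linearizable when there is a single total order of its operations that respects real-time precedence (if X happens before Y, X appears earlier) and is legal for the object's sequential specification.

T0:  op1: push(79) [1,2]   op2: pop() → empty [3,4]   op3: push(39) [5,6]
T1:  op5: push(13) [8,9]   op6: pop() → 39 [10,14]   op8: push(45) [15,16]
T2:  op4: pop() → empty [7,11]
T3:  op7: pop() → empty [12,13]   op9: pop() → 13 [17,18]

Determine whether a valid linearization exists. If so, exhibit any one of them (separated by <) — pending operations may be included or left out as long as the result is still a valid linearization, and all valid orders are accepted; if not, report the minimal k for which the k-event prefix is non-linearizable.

events 1..3 are fine; event 4 — the response of op2 at time 4 — makes the prefix non-linearizable
the completed operations (2 total) allow one real-time order; the stack replay rejects it
one such order, op1, op2, breaks at step 2 where op2 pop() → empty is illegal

not linearizable — minimal violating prefix: 4 events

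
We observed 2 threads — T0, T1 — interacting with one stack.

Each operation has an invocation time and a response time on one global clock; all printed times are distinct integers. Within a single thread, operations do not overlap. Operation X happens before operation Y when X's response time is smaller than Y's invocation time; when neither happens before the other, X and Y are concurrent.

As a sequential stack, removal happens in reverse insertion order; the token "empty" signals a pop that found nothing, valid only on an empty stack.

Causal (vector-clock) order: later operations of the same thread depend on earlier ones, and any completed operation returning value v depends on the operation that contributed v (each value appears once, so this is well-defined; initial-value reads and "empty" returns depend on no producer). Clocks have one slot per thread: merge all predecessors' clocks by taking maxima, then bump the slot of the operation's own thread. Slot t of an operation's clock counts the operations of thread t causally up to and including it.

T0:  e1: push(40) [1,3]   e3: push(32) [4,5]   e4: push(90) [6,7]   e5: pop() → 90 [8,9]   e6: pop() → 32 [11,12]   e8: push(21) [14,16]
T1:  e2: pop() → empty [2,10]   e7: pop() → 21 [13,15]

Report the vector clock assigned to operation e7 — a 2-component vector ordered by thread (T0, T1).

(6, 2)

no predecessors for e2 (invoked 2): T1 increments from zero → (0, 1)
no predecessors for e1 (invoked 1): T0 increments from zero → (1, 0)
merge at e3 (invoked 4): VC(e1)=(1, 0), own-thread bump on T0 → (2, 0)
merge at e4 (invoked 6): VC(e3)=(2, 0), own-thread bump on T0 → (3, 0)
merge at e5 (invoked 8): VC(e4)=(3, 0), own-thread bump on T0 → (4, 0)
merge at e6 (invoked 11): VC(e3)=(2, 0), VC(e5)=(4, 0), own-thread bump on T0 → (5, 0)
merge at e8 (invoked 14): VC(e6)=(5, 0), own-thread bump on T0 → (6, 0)
merge at e7 (invoked 13): VC(e2)=(0, 1), VC(e8)=(6, 0), own-thread bump on T1 → (6, 2)
target: VC(e7) = (6, 2)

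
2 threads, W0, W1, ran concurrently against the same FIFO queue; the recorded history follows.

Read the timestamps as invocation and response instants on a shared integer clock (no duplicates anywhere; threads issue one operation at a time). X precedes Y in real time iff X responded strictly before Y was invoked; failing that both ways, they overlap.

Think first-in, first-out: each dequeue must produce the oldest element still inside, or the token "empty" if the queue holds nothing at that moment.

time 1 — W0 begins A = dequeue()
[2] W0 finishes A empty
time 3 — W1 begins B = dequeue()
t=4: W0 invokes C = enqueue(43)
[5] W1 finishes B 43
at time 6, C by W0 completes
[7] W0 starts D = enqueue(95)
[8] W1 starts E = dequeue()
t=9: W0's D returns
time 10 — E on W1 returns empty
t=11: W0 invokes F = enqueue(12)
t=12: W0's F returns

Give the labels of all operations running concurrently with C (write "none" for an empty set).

C spans [4,6]; an op avoiding the whole window 4..6 is ordered, any other is concurrent
A [1,2]: before
B [3,5]: concurrent
D [7,9]: after
E [8,10]: after
F [11,12]: after

B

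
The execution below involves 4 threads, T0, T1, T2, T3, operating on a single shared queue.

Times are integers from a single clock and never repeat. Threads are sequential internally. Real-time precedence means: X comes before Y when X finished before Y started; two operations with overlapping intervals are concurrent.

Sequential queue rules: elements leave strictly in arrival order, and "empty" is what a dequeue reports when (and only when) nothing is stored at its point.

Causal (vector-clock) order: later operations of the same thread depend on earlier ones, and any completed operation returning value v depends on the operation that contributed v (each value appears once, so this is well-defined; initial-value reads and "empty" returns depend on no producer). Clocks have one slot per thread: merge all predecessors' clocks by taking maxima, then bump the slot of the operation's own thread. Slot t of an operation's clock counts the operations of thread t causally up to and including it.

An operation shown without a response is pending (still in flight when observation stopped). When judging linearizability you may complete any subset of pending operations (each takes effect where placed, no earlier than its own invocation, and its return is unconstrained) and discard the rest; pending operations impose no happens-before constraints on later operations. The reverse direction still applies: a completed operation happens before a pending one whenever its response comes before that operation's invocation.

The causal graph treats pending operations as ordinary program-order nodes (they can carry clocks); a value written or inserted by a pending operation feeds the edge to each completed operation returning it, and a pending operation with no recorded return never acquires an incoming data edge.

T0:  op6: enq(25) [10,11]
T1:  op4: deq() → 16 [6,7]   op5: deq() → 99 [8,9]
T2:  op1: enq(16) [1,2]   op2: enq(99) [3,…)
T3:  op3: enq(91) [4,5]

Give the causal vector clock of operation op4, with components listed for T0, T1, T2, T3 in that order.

(0, 1, 1, 0)

root op op3, invoked 4: fresh clock plus T3's own tick → (0, 0, 0, 1)
root op op1, invoked 1: fresh clock plus T2's own tick → (0, 0, 1, 0)
root op op6, invoked 10: fresh clock plus T0's own tick → (1, 0, 0, 0)
op2, invoked 3, takes VC(op1)=(0, 0, 1, 0) under max, adds 1 for T2 → (0, 0, 2, 0)
op4, invoked 6, takes VC(op1)=(0, 0, 1, 0) under max, adds 1 for T1 → (0, 1, 1, 0)
op5, invoked 8, takes VC(op2)=(0, 0, 2, 0), VC(op4)=(0, 1, 1, 0) under max, adds 1 for T1 → (0, 2, 2, 0)
target: VC(op4) = (0, 1, 1, 0)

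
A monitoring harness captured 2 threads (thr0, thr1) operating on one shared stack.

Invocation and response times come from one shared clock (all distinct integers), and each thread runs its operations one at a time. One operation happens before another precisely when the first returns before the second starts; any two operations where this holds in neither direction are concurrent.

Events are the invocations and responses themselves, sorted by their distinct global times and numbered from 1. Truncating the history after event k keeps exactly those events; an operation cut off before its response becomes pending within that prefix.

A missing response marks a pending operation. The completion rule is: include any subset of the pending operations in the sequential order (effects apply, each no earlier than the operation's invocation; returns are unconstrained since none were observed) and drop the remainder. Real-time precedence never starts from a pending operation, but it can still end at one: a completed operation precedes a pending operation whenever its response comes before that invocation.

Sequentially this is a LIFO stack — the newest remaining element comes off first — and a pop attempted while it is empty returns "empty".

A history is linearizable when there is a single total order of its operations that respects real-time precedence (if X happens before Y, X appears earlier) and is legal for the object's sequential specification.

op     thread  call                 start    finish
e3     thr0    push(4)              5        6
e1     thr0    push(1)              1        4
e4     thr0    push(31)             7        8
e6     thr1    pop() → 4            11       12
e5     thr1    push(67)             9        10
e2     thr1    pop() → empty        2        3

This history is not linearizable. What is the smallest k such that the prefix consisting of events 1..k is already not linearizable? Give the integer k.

12

events 1..11 are linearizable, e.g. via e2, e1, e3, e4, e5:
after step 1 (e2 pop() → empty): stack <>
after step 2 (e1 push(1)): stack <1>
after step 3 (e3 push(4)): stack <1,4>
after step 4 (e4 push(31)): stack <1,4,31>
after step 5 (e5 push(67)): stack <1,4,31,67>
with event 12 included (e6 responding at time 12), all real-time-consistent orders fail
sample order e1, e2, e3, e4, e5, e6 stalls at step 2 — e2 pop() → empty has no legal effect
sample order e2, e1, e3, e4, e5, e6 stalls at step 6 — e6 pop() → 4 has no legal effect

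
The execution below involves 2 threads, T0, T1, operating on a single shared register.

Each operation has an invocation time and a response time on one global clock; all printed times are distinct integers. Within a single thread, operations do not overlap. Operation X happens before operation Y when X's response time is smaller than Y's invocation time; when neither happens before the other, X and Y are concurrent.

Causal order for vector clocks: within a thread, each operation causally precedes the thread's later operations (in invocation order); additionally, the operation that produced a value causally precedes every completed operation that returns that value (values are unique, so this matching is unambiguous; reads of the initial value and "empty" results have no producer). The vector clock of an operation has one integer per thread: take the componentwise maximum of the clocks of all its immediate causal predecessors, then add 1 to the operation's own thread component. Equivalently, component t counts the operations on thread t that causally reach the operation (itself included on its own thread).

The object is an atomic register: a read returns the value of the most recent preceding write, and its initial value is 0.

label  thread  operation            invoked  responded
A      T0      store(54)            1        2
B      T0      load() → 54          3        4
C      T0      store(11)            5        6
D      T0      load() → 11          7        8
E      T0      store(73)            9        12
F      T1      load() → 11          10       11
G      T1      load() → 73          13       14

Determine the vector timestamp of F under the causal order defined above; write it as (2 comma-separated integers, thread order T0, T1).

A, invoked 1, has no incoming edges; only T0's bump applies → (1, 0)
VC(B, invoked at 3): max of VC(A)=(1, 0), then +1 on thread T0 → (2, 0)
VC(C, invoked at 5): max of VC(B)=(2, 0), then +1 on thread T0 → (3, 0)
VC(F, invoked at 10): max of VC(C)=(3, 0), then +1 on thread T1 → (3, 1)
VC(D, invoked at 7): max of VC(C)=(3, 0), then +1 on thread T0 → (4, 0)
VC(E, invoked at 9): max of VC(D)=(4, 0), then +1 on thread T0 → (5, 0)
VC(G, invoked at 13): max of VC(E)=(5, 0), VC(F)=(3, 1), then +1 on thread T1 → (5, 2)
target: VC(F) = (3, 1)

(3, 1)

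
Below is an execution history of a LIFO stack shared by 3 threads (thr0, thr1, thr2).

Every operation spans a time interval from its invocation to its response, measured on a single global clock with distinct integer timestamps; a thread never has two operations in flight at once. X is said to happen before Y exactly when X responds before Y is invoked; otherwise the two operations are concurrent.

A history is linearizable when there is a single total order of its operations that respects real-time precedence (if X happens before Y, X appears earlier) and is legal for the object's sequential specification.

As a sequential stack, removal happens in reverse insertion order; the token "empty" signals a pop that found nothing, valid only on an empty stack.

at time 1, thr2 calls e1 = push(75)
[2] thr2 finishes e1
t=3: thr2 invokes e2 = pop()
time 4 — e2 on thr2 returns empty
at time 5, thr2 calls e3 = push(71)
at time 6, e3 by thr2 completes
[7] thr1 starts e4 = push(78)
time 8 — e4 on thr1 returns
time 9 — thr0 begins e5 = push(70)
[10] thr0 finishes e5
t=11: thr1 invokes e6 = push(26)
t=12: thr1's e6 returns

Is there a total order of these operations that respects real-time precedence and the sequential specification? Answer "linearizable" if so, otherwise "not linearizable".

not linearizable

already the first 4 events (up to e2's response at time 4) admit no linearization; the first 3 still do
the completed operations (2 total) allow one real-time order; the LIFO stack replay rejects it
for example e1, e2 fails at step 2: e2 pop() → empty is not legal there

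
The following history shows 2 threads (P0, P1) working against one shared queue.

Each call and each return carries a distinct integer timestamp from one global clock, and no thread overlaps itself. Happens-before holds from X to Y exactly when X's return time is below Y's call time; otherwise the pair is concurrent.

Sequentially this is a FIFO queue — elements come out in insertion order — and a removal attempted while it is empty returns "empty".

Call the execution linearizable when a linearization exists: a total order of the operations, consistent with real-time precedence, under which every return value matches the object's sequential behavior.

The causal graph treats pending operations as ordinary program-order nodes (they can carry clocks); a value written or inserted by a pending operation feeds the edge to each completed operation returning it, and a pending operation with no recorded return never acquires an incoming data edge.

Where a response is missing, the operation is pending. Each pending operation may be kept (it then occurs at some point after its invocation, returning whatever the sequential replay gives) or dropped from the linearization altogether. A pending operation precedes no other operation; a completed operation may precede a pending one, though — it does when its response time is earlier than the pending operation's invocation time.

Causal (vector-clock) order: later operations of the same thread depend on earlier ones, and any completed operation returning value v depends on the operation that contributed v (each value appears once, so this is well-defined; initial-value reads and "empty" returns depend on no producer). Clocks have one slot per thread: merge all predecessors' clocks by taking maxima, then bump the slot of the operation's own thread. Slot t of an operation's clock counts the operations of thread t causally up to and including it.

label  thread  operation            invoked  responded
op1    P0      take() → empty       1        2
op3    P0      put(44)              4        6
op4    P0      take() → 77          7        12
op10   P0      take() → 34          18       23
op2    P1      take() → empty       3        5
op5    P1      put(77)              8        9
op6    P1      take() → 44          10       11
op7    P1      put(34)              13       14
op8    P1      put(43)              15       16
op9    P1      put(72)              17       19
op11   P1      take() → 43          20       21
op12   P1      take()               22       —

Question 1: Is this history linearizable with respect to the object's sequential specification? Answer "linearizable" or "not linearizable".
witness order: op1, op2, op3, op5, op6, op4, op7, op8, op9, op10, op11
1. op1 take() → empty, leaving queue <>
2. op2 take() → empty, leaving queue <>
3. op3 put(44), leaving queue <44>
4. op5 put(77), leaving queue <44,77>
5. op6 take() → 44, leaving queue <77>
6. op4 take() → 77, leaving queue <>
7. op7 put(34), leaving queue <34>
8. op8 put(43), leaving queue <34,43>
9. op9 put(72), leaving queue <34,43,72>
10. op10 take() → 34, leaving queue <43,72>
11. op11 take() → 43, leaving queue <72>

linearizable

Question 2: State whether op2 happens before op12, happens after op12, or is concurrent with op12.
op2 spans [3,5], op12 spans [22,…)
resp(op2)=5 < inv(op12)=22

before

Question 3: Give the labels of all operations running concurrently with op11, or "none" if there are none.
op11 spans [20,21]; an op avoiding the whole window 20..21 is ordered, any other is concurrent
op1 [1,2]: before
op2 [3,5]: before
op3 [4,6]: before
op4 [7,12]: before
op5 [8,9]: before
op6 [10,11]: before
op7 [13,14]: before
op8 [15,16]: before
op9 [17,19]: before
op10 [18,23]: concurrent
op12 [22,…): after

op10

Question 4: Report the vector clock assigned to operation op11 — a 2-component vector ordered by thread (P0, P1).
no predecessors for op2 (invoked 3): P1 increments from zero → (0, 1)
no predecessors for op1 (invoked 1): P0 increments from zero → (1, 0)
invoked at 8, op5 merges VC(op2)=(0, 1) and bumps P1's slot → (0, 2)
invoked at 4, op3 merges VC(op1)=(1, 0) and bumps P0's slot → (2, 0)
invoked at 10, op6 merges VC(op3)=(2, 0), VC(op5)=(0, 2) and bumps P1's slot → (2, 3)
invoked at 7, op4 merges VC(op3)=(2, 0), VC(op5)=(0, 2) and bumps P0's slot → (3, 2)
invoked at 13, op7 merges VC(op6)=(2, 3) and bumps P1's slot → (2, 4)
invoked at 15, op8 merges VC(op7)=(2, 4) and bumps P1's slot → (2, 5)
invoked at 17, op9 merges VC(op8)=(2, 5) and bumps P1's slot → (2, 6)
invoked at 18, op10 merges VC(op4)=(3, 2), VC(op7)=(2, 4) and bumps P0's slot → (4, 4)
invoked at 20, op11 merges VC(op8)=(2, 5), VC(op9)=(2, 6) and bumps P1's slot → (2, 7)
invoked at 22, op12 merges VC(op11)=(2, 7) and bumps P1's slot → (2, 8)
target: VC(op11) = (2, 7)

(2, 7)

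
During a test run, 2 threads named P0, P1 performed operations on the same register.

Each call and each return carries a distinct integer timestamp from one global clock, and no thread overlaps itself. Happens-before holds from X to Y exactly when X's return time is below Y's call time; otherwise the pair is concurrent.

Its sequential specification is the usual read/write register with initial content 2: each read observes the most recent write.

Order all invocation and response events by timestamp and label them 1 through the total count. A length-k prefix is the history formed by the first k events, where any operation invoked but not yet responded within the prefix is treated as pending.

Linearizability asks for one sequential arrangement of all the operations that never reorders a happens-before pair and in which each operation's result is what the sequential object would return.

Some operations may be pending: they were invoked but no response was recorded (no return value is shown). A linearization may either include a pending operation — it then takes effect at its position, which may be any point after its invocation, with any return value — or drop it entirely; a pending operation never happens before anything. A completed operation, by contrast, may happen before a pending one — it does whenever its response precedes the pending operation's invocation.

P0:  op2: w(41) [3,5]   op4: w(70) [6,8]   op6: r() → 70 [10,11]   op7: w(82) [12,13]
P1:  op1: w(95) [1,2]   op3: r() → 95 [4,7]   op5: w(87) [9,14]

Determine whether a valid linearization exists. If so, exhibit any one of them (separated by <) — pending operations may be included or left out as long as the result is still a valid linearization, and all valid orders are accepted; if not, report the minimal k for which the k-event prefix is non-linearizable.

after step 1 (op1 w(95)): value 95
after step 2 (op3 r() → 95): value 95
after step 3 (op2 w(41)): value 41
after step 4 (op4 w(70)): value 70
after step 5 (op6 r() → 70): value 70
after step 6 (op5 w(87)): value 87
after step 7 (op7 w(82)): value 82

linearizable — witness: op1 < op3 < op2 < op4 < op6 < op5 < op7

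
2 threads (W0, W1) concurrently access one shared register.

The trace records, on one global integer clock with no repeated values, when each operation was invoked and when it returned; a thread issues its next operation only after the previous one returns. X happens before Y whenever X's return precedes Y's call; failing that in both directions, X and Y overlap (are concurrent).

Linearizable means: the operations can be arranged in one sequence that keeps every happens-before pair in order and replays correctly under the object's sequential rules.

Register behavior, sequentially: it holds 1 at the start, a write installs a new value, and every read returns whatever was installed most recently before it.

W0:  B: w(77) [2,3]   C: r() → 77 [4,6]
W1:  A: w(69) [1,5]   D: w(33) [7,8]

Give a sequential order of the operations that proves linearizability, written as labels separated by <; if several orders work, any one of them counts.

A < B < C < D

after step 1 (A w(69)): value 69
after step 2 (B w(77)): value 77
after step 3 (C r() → 77): value 77
after step 4 (D w(33)): value 33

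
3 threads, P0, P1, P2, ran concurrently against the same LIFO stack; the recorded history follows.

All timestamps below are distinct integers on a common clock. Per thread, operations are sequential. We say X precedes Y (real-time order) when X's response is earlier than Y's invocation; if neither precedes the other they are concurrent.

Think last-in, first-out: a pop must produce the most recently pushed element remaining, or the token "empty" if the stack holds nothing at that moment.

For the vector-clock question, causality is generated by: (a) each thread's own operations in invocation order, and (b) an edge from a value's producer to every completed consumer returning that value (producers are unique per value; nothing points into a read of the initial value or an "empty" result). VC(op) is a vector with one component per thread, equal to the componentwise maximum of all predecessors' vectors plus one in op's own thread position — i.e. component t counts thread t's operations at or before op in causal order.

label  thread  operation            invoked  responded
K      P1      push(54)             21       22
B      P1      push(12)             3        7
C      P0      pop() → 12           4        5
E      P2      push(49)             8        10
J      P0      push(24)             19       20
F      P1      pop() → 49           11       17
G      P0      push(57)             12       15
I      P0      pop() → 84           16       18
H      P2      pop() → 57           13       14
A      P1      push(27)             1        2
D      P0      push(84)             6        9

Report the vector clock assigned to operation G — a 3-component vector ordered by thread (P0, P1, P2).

(3, 2, 0)

VC(E, invoked at 8): no causal predecessors; +1 on P2 → (0, 0, 1)
VC(A, invoked at 1): no causal predecessors; +1 on P1 → (0, 1, 0)
B, invoked 3, takes VC(A)=(0, 1, 0) under max, adds 1 for P1 → (0, 2, 0)
C, invoked 4, takes VC(B)=(0, 2, 0) under max, adds 1 for P0 → (1, 2, 0)
F, invoked 11, takes VC(B)=(0, 2, 0), VC(E)=(0, 0, 1) under max, adds 1 for P1 → (0, 3, 1)
D, invoked 6, takes VC(C)=(1, 2, 0) under max, adds 1 for P0 → (2, 2, 0)
K, invoked 21, takes VC(F)=(0, 3, 1) under max, adds 1 for P1 → (0, 4, 1)
G, invoked 12, takes VC(D)=(2, 2, 0) under max, adds 1 for P0 → (3, 2, 0)
I, invoked 16, takes VC(D)=(2, 2, 0), VC(G)=(3, 2, 0) under max, adds 1 for P0 → (4, 2, 0)
H, invoked 13, takes VC(E)=(0, 0, 1), VC(G)=(3, 2, 0) under max, adds 1 for P2 → (3, 2, 2)
J, invoked 19, takes VC(I)=(4, 2, 0) under max, adds 1 for P0 → (5, 2, 0)
target: VC(G) = (3, 2, 0)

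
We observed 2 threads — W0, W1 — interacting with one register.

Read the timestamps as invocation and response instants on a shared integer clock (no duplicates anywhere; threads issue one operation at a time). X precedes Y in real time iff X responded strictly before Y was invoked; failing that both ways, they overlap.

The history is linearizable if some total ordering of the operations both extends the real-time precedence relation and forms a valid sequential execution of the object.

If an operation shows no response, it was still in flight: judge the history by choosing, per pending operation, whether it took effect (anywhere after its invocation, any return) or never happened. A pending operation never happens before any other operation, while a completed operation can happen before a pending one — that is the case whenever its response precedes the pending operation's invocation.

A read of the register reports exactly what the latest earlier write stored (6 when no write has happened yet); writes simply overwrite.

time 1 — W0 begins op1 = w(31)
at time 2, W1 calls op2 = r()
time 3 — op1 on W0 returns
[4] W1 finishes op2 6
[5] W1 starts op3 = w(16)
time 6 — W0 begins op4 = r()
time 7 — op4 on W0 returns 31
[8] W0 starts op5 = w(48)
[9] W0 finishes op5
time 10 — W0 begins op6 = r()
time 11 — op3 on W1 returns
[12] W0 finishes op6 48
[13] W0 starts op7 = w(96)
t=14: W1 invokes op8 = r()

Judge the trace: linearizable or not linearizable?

linearizable

witness order: op2, op1, op4, op3, op5, op6
step 1: op2 r() → 6 — value 6
step 2: op1 w(31) — value 31
step 3: op4 r() → 31 — value 31
step 4: op3 w(16) — value 16
step 5: op5 w(48) — value 48
step 6: op6 r() → 48 — value 48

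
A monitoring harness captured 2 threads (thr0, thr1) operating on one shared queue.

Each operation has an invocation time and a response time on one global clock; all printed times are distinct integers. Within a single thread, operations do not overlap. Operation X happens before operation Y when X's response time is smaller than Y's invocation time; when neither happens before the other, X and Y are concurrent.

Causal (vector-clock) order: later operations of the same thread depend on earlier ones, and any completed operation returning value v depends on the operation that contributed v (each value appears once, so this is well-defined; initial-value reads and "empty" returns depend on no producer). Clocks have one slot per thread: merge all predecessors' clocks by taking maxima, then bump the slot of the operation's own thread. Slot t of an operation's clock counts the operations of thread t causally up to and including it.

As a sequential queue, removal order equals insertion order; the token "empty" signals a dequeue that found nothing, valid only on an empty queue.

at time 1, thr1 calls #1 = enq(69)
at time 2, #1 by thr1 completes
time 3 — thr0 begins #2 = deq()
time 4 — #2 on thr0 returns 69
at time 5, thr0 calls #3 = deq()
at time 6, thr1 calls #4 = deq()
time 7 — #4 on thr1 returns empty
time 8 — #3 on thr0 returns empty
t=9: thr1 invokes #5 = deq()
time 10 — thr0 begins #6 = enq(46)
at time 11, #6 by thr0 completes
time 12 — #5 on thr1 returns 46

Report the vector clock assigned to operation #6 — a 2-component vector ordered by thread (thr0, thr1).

(3, 1)

#1 (invocation 1): nothing precedes it; thr1's component alone gives (0, 1)
#4 (invocation 6): componentwise max over VC(#1)=(0, 1), +1 at thr1, giving (0, 2)
#2 (invocation 3): componentwise max over VC(#1)=(0, 1), +1 at thr0, giving (1, 1)
#3 (invocation 5): componentwise max over VC(#2)=(1, 1), +1 at thr0, giving (2, 1)
#6 (invocation 10): componentwise max over VC(#3)=(2, 1), +1 at thr0, giving (3, 1)
#5 (invocation 9): componentwise max over VC(#4)=(0, 2), VC(#6)=(3, 1), +1 at thr1, giving (3, 3)
target: VC(#6) = (3, 1)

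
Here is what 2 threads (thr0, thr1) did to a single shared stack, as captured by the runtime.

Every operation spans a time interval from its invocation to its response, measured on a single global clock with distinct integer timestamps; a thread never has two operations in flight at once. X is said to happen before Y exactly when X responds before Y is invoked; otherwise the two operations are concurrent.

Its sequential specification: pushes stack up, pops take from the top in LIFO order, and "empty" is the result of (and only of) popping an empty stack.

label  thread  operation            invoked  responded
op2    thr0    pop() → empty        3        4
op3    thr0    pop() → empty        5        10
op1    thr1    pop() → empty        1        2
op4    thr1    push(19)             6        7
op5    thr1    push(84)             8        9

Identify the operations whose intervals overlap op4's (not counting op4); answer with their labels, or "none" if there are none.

op3

op4 spans [6,7]: anything still running between times 6 and 7 counts as concurrent
op1 [1,2]: before
op2 [3,4]: before
op3 [5,10]: concurrent
op5 [8,9]: after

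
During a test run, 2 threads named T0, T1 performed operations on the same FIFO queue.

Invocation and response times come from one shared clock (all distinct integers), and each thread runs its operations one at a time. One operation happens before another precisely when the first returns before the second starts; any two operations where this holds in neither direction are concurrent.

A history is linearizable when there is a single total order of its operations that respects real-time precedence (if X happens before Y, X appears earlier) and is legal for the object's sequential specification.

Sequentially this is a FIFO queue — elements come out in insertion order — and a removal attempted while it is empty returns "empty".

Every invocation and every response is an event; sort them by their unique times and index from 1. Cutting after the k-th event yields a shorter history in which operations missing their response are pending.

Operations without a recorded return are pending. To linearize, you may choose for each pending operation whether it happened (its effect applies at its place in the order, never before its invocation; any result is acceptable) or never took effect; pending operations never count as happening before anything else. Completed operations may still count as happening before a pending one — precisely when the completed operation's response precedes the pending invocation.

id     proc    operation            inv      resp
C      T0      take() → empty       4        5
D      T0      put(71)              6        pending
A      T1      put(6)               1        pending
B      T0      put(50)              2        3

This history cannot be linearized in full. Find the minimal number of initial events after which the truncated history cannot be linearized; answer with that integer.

5

one valid order for events 1..4 is A, B:
after step 1 (A put(6) (pending, included)): queue <6>
after step 2 (B put(50)): queue <6,50>
with event 5 included (C responding at time 5), all real-time-consistent orders fail
no escape via the 1 pending operation (A): every completion choice fails
take B, C (pending dropped): step 2 already fails, because C take() → empty cannot occur there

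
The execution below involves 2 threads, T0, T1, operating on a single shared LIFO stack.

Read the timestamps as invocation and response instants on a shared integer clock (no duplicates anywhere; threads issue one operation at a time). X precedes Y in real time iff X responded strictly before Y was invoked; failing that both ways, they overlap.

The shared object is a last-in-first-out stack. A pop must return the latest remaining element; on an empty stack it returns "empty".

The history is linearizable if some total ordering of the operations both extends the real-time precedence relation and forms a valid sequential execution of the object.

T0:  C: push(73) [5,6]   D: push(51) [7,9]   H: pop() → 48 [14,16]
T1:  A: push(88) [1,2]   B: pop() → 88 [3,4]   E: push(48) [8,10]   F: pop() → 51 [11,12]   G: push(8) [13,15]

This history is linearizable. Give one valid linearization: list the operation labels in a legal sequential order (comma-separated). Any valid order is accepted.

after step 1 (A push(88)): stack <88>
after step 2 (B pop() → 88): stack <>
after step 3 (C push(73)): stack <73>
after step 4 (E push(48)): stack <73,48>
after step 5 (D push(51)): stack <73,48,51>
after step 6 (F pop() → 51): stack <73,48>
after step 7 (H pop() → 48): stack <73>
after step 8 (G push(8)): stack <73,8>

A, B, C, E, D, F, H, G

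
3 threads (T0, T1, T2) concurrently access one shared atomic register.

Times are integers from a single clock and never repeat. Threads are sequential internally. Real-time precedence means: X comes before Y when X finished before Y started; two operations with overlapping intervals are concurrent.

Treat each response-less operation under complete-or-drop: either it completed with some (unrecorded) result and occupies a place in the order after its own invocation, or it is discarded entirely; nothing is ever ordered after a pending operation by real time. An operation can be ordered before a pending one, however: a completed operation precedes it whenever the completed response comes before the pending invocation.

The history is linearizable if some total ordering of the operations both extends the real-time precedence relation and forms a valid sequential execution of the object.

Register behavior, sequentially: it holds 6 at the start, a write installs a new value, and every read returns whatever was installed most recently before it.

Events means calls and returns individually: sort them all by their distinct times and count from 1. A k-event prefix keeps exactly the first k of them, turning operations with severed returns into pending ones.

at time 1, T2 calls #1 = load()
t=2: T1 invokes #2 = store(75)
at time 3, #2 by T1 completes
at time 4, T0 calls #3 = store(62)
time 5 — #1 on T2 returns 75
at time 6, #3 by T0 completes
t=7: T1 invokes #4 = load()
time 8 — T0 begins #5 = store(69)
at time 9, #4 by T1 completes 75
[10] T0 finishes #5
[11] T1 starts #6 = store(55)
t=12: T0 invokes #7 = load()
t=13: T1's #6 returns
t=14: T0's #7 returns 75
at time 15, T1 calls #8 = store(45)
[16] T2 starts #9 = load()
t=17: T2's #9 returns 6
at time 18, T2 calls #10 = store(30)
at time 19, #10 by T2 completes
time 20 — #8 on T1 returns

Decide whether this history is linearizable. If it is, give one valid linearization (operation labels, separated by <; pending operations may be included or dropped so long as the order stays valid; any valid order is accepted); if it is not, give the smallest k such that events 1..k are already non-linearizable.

not linearizable — minimal violating prefix: 9 events

events 1..8 are fine; event 9 — the response of #4 at time 9 — makes the prefix non-linearizable
the 4 completed operations admit 3 real-time orders; each fails the atomic register replay
no escape via the 1 pending operation (#5): every completion choice fails
e.g. #1, #2, #3, #4 (pending dropped): illegal at step 1, since #1 load() → 75 cannot apply there
e.g. #2, #1, #3, #4 (pending dropped): illegal at step 4, since #4 load() → 75 cannot apply there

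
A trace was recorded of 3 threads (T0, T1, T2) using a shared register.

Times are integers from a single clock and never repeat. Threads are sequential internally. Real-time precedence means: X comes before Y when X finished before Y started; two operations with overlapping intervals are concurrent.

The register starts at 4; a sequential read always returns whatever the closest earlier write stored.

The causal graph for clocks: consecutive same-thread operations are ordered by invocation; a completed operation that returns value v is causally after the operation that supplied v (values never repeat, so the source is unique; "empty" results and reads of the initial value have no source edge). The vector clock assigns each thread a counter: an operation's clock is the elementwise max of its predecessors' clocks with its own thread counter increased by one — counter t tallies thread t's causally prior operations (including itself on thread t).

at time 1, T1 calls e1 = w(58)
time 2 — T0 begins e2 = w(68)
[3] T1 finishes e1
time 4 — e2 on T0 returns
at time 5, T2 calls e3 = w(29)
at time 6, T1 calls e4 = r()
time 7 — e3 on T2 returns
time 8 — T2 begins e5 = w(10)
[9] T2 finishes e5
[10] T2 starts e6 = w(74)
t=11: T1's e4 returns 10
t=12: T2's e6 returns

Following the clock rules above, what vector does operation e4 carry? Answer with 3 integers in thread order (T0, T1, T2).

(0, 2, 2)

no predecessors for e3 (invoked 5): T2 increments from zero → (0, 0, 1)
no predecessors for e1 (invoked 1): T1 increments from zero → (0, 1, 0)
no predecessors for e2 (invoked 2): T0 increments from zero → (1, 0, 0)
from VC(e3)=(0, 0, 1), e5 (invoked 8) maxes components and bumps T2 → (0, 0, 2)
from VC(e5)=(0, 0, 2), e6 (invoked 10) maxes components and bumps T2 → (0, 0, 3)
from VC(e1)=(0, 1, 0), VC(e5)=(0, 0, 2), e4 (invoked 6) maxes components and bumps T1 → (0, 2, 2)
target: VC(e4) = (0, 2, 2)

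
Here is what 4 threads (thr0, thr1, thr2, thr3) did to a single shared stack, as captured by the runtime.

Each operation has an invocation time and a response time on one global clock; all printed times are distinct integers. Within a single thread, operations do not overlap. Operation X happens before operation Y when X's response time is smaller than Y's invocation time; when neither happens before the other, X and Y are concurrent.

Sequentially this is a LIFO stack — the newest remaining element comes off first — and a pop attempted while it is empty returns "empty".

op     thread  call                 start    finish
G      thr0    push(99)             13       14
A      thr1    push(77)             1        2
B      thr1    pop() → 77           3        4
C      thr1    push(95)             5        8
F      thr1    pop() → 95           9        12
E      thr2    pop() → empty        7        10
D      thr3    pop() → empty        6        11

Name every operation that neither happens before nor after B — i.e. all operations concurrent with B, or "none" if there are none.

none

concurrent with B ([3,4]): every op whose interval crosses 3..4
A [1,2]: before
C [5,8]: after
D [6,11]: after
E [7,10]: after
F [9,12]: after
G [13,14]: after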